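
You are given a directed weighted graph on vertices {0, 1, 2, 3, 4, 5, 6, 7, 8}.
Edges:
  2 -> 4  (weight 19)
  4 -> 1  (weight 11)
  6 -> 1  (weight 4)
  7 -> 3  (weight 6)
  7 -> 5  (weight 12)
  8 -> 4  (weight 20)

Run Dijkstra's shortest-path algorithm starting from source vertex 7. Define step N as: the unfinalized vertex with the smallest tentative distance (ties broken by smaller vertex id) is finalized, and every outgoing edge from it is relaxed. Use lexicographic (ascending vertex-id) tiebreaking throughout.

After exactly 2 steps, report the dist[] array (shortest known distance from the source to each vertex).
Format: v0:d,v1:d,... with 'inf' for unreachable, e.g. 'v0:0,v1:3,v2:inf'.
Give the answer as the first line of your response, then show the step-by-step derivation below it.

v0:inf,v1:inf,v2:inf,v3:6,v4:inf,v5:12,v6:inf,v7:0,v8:inf

step 1: dist = v0:inf,v1:inf,v2:inf,v3:6,v4:inf,v5:12,v6:inf,v7:0,v8:inf
step 2: dist = v0:inf,v1:inf,v2:inf,v3:6,v4:inf,v5:12,v6:inf,v7:0,v8:inf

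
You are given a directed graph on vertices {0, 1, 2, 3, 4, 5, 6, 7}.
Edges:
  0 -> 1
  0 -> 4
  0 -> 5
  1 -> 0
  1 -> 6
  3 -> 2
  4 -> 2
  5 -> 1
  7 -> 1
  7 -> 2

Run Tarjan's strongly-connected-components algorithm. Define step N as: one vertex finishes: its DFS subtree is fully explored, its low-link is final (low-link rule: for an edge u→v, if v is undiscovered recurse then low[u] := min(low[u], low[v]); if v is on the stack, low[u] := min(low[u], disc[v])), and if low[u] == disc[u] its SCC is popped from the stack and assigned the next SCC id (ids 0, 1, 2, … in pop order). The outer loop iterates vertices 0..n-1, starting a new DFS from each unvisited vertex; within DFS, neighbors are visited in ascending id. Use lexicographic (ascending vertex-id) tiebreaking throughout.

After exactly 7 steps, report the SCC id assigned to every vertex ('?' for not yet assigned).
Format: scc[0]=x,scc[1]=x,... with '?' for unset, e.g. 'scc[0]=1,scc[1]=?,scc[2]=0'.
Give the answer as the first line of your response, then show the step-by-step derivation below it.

scc[0]=3,scc[1]=3,scc[2]=1,scc[3]=4,scc[4]=2,scc[5]=3,scc[6]=0,scc[7]=?

step 1: low=(low[0]=0,low[1]=0,low[2]=?,low[3]=?,low[4]=?,low[5]=?,low[6]=2,low[7]=?); scc=(scc[0]=?,scc[1]=?,scc[2]=?,scc[3]=?,scc[4]=?,scc[5]=?,scc[6]=0,scc[7]=?)
step 2: low=(low[0]=0,low[1]=0,low[2]=?,low[3]=?,low[4]=?,low[5]=?,low[6]=2,low[7]=?); scc=(scc[0]=?,scc[1]=?,scc[2]=?,scc[3]=?,scc[4]=?,scc[5]=?,scc[6]=0,scc[7]=?)
step 3: low=(low[0]=0,low[1]=0,low[2]=4,low[3]=?,low[4]=3,low[5]=?,low[6]=2,low[7]=?); scc=(scc[0]=?,scc[1]=?,scc[2]=1,scc[3]=?,scc[4]=?,scc[5]=?,scc[6]=0,scc[7]=?)
step 4: low=(low[0]=0,low[1]=0,low[2]=4,low[3]=?,low[4]=3,low[5]=?,low[6]=2,low[7]=?); scc=(scc[0]=?,scc[1]=?,scc[2]=1,scc[3]=?,scc[4]=2,scc[5]=?,scc[6]=0,scc[7]=?)
step 5: low=(low[0]=0,low[1]=0,low[2]=4,low[3]=?,low[4]=3,low[5]=1,low[6]=2,low[7]=?); scc=(scc[0]=?,scc[1]=?,scc[2]=1,scc[3]=?,scc[4]=2,scc[5]=?,scc[6]=0,scc[7]=?)
step 6: low=(low[0]=0,low[1]=0,low[2]=4,low[3]=?,low[4]=3,low[5]=1,low[6]=2,low[7]=?); scc=(scc[0]=3,scc[1]=3,scc[2]=1,scc[3]=?,scc[4]=2,scc[5]=3,scc[6]=0,scc[7]=?)
step 7: low=(low[0]=0,low[1]=0,low[2]=4,low[3]=6,low[4]=3,low[5]=1,low[6]=2,low[7]=?); scc=(scc[0]=3,scc[1]=3,scc[2]=1,scc[3]=4,scc[4]=2,scc[5]=3,scc[6]=0,scc[7]=?)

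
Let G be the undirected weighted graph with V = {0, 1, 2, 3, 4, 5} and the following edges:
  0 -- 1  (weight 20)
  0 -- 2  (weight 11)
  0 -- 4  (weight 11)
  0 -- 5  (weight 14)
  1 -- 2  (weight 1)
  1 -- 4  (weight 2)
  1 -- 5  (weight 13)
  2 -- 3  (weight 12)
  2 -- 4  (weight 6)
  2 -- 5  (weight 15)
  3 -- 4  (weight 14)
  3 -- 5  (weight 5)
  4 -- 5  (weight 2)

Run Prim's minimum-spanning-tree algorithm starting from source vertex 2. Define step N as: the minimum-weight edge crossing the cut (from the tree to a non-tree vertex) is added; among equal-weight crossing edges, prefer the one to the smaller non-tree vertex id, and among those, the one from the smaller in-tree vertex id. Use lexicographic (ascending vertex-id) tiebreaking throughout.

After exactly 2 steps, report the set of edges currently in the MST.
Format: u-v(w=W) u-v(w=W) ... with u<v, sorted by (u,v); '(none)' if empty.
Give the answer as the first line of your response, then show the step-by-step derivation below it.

1-2(w=1) 1-4(w=2)

step 1: add edge 1-2 (w=1); MST = {1-2(w=1)}
step 2: add edge 1-4 (w=2); MST = {1-2(w=1) 1-4(w=2)}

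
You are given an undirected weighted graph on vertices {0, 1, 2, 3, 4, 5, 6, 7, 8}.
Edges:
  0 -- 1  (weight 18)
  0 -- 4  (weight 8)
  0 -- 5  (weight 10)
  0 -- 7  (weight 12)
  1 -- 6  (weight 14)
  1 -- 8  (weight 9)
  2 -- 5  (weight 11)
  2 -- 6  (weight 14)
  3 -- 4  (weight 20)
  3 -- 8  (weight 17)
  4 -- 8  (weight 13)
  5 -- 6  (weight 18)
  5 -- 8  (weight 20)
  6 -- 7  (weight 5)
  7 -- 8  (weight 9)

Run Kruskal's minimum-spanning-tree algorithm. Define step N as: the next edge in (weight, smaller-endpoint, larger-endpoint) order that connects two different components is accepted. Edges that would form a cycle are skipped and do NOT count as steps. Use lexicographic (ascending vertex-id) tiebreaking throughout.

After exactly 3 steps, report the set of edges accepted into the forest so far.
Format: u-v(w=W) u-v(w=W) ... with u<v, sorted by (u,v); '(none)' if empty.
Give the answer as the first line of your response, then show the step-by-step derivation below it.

0-4(w=8) 1-8(w=9) 6-7(w=5)

step 1: add edge 6-7 (w=5); MST = {6-7(w=5)}
step 2: add edge 0-4 (w=8); MST = {0-4(w=8) 6-7(w=5)}
step 3: add edge 1-8 (w=9); MST = {0-4(w=8) 1-8(w=9) 6-7(w=5)}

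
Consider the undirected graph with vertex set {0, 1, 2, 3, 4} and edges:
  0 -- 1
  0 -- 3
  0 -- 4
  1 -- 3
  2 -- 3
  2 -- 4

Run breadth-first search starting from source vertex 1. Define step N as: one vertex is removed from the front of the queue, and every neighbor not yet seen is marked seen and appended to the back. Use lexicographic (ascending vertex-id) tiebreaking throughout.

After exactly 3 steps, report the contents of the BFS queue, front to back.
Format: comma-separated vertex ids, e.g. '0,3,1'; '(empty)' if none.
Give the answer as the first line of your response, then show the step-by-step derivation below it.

4,2

step 1: dequeue 1; queue=[0,3]; order=1
step 2: dequeue 0; queue=[3,4]; order=1,0
step 3: dequeue 3; queue=[4,2]; order=1,0,3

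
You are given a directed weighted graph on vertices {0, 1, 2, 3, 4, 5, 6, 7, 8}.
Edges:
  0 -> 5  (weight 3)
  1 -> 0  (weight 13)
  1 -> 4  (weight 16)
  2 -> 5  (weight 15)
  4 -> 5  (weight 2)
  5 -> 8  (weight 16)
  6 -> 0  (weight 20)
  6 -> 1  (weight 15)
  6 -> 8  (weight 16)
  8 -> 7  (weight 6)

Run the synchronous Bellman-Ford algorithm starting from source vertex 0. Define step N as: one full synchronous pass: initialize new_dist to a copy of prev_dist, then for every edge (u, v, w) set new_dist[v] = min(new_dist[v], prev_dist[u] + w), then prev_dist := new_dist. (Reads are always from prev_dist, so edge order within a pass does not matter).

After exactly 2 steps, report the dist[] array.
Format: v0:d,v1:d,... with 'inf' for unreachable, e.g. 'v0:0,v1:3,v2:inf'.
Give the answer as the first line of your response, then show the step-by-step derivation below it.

v0:0,v1:inf,v2:inf,v3:inf,v4:inf,v5:3,v6:inf,v7:inf,v8:19

step 1: dist = v0:0,v1:inf,v2:inf,v3:inf,v4:inf,v5:3,v6:inf,v7:inf,v8:inf
step 2: dist = v0:0,v1:inf,v2:inf,v3:inf,v4:inf,v5:3,v6:inf,v7:inf,v8:19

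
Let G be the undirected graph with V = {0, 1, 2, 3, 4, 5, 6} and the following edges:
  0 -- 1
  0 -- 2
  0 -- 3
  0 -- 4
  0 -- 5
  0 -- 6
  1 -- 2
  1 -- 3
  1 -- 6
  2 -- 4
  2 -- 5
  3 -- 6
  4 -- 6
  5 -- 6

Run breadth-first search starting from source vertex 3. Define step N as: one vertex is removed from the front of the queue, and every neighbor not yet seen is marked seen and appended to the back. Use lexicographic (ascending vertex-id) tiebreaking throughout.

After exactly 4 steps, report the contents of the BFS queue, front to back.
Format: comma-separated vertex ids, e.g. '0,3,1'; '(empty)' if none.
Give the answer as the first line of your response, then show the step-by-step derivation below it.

2,4,5

step 1: dequeue 3; queue=[0,1,6]; order=3
step 2: dequeue 0; queue=[1,6,2,4,5]; order=3,0
step 3: dequeue 1; queue=[6,2,4,5]; order=3,0,1
step 4: dequeue 6; queue=[2,4,5]; order=3,0,1,6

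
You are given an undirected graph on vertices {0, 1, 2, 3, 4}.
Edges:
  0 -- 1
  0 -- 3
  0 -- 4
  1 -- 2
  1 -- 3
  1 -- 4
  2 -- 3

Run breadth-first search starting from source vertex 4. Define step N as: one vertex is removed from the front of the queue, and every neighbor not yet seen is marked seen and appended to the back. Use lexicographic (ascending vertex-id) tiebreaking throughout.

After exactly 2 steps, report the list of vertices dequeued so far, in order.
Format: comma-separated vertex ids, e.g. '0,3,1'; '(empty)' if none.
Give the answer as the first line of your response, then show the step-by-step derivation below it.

4,0

step 1: dequeue 4; queue=[0,1]; order=4
step 2: dequeue 0; queue=[1,3]; order=4,0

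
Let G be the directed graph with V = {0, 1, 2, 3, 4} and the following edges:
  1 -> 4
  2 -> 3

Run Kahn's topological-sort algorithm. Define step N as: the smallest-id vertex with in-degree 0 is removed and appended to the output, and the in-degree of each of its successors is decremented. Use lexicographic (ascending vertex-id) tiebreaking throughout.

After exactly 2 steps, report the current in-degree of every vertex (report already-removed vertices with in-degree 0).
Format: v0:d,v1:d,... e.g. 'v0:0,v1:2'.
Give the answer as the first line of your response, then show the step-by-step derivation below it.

v0:0,v1:0,v2:0,v3:1,v4:0

step 1: output 0; order=[0]; indeg=(0,0,0,1,1)
step 2: output 1; order=[0,1]; indeg=(0,0,0,1,0)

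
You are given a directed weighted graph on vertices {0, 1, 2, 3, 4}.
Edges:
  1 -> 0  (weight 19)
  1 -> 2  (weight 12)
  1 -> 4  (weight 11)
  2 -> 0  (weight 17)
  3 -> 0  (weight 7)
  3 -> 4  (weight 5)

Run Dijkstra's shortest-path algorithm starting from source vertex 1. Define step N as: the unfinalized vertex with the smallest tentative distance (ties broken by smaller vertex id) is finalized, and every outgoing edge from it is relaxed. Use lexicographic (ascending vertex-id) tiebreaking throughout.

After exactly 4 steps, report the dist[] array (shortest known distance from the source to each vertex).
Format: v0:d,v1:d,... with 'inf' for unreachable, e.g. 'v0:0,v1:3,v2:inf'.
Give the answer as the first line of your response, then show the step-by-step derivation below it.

v0:19,v1:0,v2:12,v3:inf,v4:11

step 1: dist = v0:19,v1:0,v2:12,v3:inf,v4:11
step 2: dist = v0:19,v1:0,v2:12,v3:inf,v4:11
step 3: dist = v0:19,v1:0,v2:12,v3:inf,v4:11
step 4: dist = v0:19,v1:0,v2:12,v3:inf,v4:11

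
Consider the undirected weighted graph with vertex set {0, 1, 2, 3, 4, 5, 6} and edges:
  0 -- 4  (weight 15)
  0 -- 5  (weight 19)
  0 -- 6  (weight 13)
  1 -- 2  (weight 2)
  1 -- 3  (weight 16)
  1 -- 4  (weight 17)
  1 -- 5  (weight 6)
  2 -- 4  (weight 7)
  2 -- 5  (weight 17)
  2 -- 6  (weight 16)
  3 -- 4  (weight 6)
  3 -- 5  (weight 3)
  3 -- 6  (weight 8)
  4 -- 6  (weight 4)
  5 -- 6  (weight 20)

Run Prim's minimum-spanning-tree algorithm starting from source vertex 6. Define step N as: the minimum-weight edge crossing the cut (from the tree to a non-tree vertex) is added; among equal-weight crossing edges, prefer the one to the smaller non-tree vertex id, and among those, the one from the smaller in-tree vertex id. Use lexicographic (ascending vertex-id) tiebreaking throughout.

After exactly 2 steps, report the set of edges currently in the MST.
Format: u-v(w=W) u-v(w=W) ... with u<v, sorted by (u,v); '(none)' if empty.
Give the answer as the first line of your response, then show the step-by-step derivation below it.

3-4(w=6) 4-6(w=4)

step 1: add edge 4-6 (w=4); MST = {4-6(w=4)}
step 2: add edge 3-4 (w=6); MST = {3-4(w=6) 4-6(w=4)}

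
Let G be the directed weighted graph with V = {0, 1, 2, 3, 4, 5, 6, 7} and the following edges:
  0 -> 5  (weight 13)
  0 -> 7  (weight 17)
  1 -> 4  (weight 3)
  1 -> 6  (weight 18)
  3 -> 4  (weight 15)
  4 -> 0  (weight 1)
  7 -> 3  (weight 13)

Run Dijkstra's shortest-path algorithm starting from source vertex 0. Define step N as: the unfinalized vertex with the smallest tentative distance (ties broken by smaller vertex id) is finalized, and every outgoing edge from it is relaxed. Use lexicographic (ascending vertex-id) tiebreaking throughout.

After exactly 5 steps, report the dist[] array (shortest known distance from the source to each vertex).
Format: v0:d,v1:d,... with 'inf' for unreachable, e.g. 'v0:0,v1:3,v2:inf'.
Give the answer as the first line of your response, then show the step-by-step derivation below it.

v0:0,v1:inf,v2:inf,v3:30,v4:45,v5:13,v6:inf,v7:17

step 1: dist = v0:0,v1:inf,v2:inf,v3:inf,v4:inf,v5:13,v6:inf,v7:17
step 2: dist = v0:0,v1:inf,v2:inf,v3:inf,v4:inf,v5:13,v6:inf,v7:17
step 3: dist = v0:0,v1:inf,v2:inf,v3:30,v4:inf,v5:13,v6:inf,v7:17
step 4: dist = v0:0,v1:inf,v2:inf,v3:30,v4:45,v5:13,v6:inf,v7:17
step 5: dist = v0:0,v1:inf,v2:inf,v3:30,v4:45,v5:13,v6:inf,v7:17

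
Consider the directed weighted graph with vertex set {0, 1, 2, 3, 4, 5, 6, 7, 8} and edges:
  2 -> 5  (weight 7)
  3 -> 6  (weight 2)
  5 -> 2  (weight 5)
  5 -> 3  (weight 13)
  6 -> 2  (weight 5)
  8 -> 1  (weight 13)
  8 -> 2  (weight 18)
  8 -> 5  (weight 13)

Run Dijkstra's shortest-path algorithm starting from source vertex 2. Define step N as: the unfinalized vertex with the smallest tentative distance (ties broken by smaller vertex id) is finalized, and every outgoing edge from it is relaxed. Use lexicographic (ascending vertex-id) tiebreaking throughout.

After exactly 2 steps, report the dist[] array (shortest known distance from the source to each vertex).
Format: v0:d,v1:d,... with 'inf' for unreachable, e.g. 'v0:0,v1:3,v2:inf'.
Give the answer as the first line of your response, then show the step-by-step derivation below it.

v0:inf,v1:inf,v2:0,v3:20,v4:inf,v5:7,v6:inf,v7:inf,v8:inf

step 1: dist = v0:inf,v1:inf,v2:0,v3:inf,v4:inf,v5:7,v6:inf,v7:inf,v8:inf
step 2: dist = v0:inf,v1:inf,v2:0,v3:20,v4:inf,v5:7,v6:inf,v7:inf,v8:inf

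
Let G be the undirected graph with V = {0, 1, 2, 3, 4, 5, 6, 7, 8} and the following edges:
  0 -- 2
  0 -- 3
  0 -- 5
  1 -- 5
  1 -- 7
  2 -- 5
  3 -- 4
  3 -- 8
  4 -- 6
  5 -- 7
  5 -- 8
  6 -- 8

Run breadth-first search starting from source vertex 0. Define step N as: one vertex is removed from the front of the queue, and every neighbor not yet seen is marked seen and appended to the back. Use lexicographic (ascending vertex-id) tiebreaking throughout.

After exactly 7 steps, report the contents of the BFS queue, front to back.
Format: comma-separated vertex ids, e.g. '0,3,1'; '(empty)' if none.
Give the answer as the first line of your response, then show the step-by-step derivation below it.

7,6

step 1: dequeue 0; queue=[2,3,5]; order=0
step 2: dequeue 2; queue=[3,5]; order=0,2
step 3: dequeue 3; queue=[5,4,8]; order=0,2,3
step 4: dequeue 5; queue=[4,8,1,7]; order=0,2,3,5
step 5: dequeue 4; queue=[8,1,7,6]; order=0,2,3,5,4
step 6: dequeue 8; queue=[1,7,6]; order=0,2,3,5,4,8
step 7: dequeue 1; queue=[7,6]; order=0,2,3,5,4,8,1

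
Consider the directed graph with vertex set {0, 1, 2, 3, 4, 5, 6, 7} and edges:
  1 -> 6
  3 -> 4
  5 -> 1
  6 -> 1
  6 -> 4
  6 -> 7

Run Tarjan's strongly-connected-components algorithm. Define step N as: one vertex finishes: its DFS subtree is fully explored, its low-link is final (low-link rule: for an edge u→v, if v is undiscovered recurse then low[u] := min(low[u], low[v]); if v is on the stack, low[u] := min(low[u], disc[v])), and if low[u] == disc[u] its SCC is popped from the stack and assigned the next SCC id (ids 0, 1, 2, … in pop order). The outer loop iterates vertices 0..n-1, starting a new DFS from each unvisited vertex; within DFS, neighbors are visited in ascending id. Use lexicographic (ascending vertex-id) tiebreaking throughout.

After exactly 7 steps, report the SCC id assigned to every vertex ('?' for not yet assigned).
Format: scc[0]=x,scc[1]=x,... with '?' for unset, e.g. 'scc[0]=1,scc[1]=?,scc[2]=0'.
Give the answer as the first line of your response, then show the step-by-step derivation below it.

scc[0]=0,scc[1]=3,scc[2]=4,scc[3]=5,scc[4]=1,scc[5]=?,scc[6]=3,scc[7]=2

step 1: low=(low[0]=0,low[1]=?,low[2]=?,low[3]=?,low[4]=?,low[5]=?,low[6]=?,low[7]=?); scc=(scc[0]=0,scc[1]=?,scc[2]=?,scc[3]=?,scc[4]=?,scc[5]=?,scc[6]=?,scc[7]=?)
step 2: low=(low[0]=0,low[1]=1,low[2]=?,low[3]=?,low[4]=3,low[5]=?,low[6]=1,low[7]=?); scc=(scc[0]=0,scc[1]=?,scc[2]=?,scc[3]=?,scc[4]=1,scc[5]=?,scc[6]=?,scc[7]=?)
step 3: low=(low[0]=0,low[1]=1,low[2]=?,low[3]=?,low[4]=3,low[5]=?,low[6]=1,low[7]=4); scc=(scc[0]=0,scc[1]=?,scc[2]=?,scc[3]=?,scc[4]=1,scc[5]=?,scc[6]=?,scc[7]=2)
step 4: low=(low[0]=0,low[1]=1,low[2]=?,low[3]=?,low[4]=3,low[5]=?,low[6]=1,low[7]=4); scc=(scc[0]=0,scc[1]=?,scc[2]=?,scc[3]=?,scc[4]=1,scc[5]=?,scc[6]=?,scc[7]=2)
step 5: low=(low[0]=0,low[1]=1,low[2]=?,low[3]=?,low[4]=3,low[5]=?,low[6]=1,low[7]=4); scc=(scc[0]=0,scc[1]=3,scc[2]=?,scc[3]=?,scc[4]=1,scc[5]=?,scc[6]=3,scc[7]=2)
step 6: low=(low[0]=0,low[1]=1,low[2]=5,low[3]=?,low[4]=3,low[5]=?,low[6]=1,low[7]=4); scc=(scc[0]=0,scc[1]=3,scc[2]=4,scc[3]=?,scc[4]=1,scc[5]=?,scc[6]=3,scc[7]=2)
step 7: low=(low[0]=0,low[1]=1,low[2]=5,low[3]=6,low[4]=3,low[5]=?,low[6]=1,low[7]=4); scc=(scc[0]=0,scc[1]=3,scc[2]=4,scc[3]=5,scc[4]=1,scc[5]=?,scc[6]=3,scc[7]=2)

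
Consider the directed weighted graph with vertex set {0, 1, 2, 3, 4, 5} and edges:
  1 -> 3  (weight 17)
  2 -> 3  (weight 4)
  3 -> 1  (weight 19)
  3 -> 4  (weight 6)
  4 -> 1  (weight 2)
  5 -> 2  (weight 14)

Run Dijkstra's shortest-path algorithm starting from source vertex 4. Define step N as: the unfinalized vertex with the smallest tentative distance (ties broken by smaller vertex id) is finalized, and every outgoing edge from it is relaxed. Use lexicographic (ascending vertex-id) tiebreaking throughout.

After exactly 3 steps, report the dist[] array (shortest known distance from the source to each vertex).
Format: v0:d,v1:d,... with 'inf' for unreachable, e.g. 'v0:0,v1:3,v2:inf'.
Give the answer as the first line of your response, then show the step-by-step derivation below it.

v0:inf,v1:2,v2:inf,v3:19,v4:0,v5:inf

step 1: dist = v0:inf,v1:2,v2:inf,v3:inf,v4:0,v5:inf
step 2: dist = v0:inf,v1:2,v2:inf,v3:19,v4:0,v5:inf
step 3: dist = v0:inf,v1:2,v2:inf,v3:19,v4:0,v5:inf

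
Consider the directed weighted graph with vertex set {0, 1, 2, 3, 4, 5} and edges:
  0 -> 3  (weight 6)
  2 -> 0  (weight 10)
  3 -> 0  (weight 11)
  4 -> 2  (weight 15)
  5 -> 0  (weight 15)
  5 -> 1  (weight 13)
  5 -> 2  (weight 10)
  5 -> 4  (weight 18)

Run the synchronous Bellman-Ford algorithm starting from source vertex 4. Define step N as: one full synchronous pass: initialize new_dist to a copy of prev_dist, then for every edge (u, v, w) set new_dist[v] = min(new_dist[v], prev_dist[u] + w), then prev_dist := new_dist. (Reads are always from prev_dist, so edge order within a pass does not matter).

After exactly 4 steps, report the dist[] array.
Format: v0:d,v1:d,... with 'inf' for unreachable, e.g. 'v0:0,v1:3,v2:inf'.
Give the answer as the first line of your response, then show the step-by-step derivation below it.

v0:25,v1:inf,v2:15,v3:31,v4:0,v5:inf

step 1: dist = v0:inf,v1:inf,v2:15,v3:inf,v4:0,v5:inf
step 2: dist = v0:25,v1:inf,v2:15,v3:inf,v4:0,v5:inf
step 3: dist = v0:25,v1:inf,v2:15,v3:31,v4:0,v5:inf
step 4: dist = v0:25,v1:inf,v2:15,v3:31,v4:0,v5:inf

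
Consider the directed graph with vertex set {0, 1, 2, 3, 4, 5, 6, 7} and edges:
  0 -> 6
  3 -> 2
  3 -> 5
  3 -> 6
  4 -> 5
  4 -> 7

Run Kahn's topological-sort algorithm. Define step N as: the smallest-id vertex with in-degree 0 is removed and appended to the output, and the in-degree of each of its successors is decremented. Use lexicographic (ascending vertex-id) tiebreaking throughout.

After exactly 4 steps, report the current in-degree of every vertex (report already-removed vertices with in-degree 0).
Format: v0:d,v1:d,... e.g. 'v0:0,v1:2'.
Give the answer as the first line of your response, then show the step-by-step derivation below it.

v0:0,v1:0,v2:0,v3:0,v4:0,v5:1,v6:0,v7:1

step 1: output 0; order=[0]; indeg=(0,0,1,0,0,2,1,1)
step 2: output 1; order=[0,1]; indeg=(0,0,1,0,0,2,1,1)
step 3: output 3; order=[0,1,3]; indeg=(0,0,0,0,0,1,0,1)
step 4: output 2; order=[0,1,3,2]; indeg=(0,0,0,0,0,1,0,1)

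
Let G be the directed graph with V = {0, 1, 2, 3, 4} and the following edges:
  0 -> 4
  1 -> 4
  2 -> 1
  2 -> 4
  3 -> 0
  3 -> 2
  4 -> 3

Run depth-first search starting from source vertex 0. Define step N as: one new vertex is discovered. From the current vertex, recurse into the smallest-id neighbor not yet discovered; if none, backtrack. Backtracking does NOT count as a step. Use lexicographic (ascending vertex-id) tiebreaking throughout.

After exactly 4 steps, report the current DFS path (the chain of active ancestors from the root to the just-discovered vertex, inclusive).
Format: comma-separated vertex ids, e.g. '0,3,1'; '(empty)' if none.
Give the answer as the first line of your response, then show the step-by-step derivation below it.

0,4,3,2

step 1: discover 0; path=0; order=0
step 2: discover 4; path=0>4; order=0,4
step 3: discover 3; path=0>4>3; order=0,4,3
step 4: discover 2; path=0>4>3>2; order=0,4,3,2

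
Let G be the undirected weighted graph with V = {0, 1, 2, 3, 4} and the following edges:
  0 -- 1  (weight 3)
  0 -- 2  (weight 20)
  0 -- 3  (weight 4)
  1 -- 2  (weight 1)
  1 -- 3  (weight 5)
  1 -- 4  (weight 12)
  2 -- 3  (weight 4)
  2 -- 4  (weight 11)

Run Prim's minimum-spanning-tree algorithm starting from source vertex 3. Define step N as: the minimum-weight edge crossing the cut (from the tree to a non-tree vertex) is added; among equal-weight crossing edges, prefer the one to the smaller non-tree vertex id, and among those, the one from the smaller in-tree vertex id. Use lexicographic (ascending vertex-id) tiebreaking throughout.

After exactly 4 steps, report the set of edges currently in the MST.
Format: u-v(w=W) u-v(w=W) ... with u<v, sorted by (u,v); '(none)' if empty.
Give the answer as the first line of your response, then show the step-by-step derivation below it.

0-1(w=3) 0-3(w=4) 1-2(w=1) 2-4(w=11)

step 1: add edge 0-3 (w=4); MST = {0-3(w=4)}
step 2: add edge 0-1 (w=3); MST = {0-1(w=3) 0-3(w=4)}
step 3: add edge 1-2 (w=1); MST = {0-1(w=3) 0-3(w=4) 1-2(w=1)}
step 4: add edge 2-4 (w=11); MST = {0-1(w=3) 0-3(w=4) 1-2(w=1) 2-4(w=11)}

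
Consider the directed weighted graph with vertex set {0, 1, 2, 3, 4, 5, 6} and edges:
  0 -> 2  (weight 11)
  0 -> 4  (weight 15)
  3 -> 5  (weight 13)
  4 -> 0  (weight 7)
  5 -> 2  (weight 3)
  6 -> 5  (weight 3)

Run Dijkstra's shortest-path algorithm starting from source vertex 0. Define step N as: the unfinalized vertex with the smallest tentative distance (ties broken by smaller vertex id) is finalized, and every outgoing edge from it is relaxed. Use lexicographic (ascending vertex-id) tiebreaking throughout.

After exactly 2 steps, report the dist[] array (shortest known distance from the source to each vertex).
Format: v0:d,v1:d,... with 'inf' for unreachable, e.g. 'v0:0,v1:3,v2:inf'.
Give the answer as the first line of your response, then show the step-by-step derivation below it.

v0:0,v1:inf,v2:11,v3:inf,v4:15,v5:inf,v6:inf

step 1: dist = v0:0,v1:inf,v2:11,v3:inf,v4:15,v5:inf,v6:inf
step 2: dist = v0:0,v1:inf,v2:11,v3:inf,v4:15,v5:inf,v6:inf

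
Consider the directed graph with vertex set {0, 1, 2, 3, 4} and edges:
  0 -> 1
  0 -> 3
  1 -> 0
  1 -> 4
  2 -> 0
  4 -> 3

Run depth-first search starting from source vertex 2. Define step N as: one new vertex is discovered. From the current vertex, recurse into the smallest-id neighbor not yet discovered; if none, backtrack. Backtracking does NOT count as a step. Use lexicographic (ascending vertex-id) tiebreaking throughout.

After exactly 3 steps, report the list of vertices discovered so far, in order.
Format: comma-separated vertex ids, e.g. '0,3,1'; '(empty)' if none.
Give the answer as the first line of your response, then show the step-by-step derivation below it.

2,0,1

step 1: discover 2; path=2; order=2
step 2: discover 0; path=2>0; order=2,0
step 3: discover 1; path=2>0>1; order=2,0,1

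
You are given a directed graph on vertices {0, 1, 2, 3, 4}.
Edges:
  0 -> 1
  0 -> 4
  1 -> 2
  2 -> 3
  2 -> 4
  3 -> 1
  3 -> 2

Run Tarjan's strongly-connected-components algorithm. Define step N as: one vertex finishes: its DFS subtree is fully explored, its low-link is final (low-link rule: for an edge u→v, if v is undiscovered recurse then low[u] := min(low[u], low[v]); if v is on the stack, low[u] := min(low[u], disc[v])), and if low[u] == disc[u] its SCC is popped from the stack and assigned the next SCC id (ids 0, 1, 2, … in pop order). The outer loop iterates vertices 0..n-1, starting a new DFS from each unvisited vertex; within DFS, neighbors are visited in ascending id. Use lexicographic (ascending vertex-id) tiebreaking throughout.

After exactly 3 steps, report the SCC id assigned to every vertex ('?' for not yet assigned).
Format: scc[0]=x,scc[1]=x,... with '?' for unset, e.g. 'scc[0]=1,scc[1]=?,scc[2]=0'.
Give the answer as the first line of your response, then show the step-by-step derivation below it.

scc[0]=?,scc[1]=?,scc[2]=?,scc[3]=?,scc[4]=0

step 1: low=(low[0]=0,low[1]=1,low[2]=2,low[3]=1,low[4]=?); scc=(scc[0]=?,scc[1]=?,scc[2]=?,scc[3]=?,scc[4]=?)
step 2: low=(low[0]=0,low[1]=1,low[2]=1,low[3]=1,low[4]=4); scc=(scc[0]=?,scc[1]=?,scc[2]=?,scc[3]=?,scc[4]=0)
step 3: low=(low[0]=0,low[1]=1,low[2]=1,low[3]=1,low[4]=4); scc=(scc[0]=?,scc[1]=?,scc[2]=?,scc[3]=?,scc[4]=0)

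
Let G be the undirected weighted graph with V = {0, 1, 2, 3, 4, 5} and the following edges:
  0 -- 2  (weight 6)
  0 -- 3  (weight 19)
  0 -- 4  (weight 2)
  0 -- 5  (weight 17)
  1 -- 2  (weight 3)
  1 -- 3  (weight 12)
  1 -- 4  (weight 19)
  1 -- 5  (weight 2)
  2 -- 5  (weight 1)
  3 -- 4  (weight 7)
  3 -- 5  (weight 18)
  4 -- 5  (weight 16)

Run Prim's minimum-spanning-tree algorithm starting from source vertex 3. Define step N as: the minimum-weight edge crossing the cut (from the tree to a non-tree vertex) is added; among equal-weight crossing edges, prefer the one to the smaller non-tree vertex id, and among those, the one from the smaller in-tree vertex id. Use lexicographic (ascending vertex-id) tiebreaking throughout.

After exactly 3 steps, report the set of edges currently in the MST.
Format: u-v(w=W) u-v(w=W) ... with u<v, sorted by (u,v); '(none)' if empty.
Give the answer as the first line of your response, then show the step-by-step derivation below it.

0-2(w=6) 0-4(w=2) 3-4(w=7)

step 1: add edge 3-4 (w=7); MST = {3-4(w=7)}
step 2: add edge 0-4 (w=2); MST = {0-4(w=2) 3-4(w=7)}
step 3: add edge 0-2 (w=6); MST = {0-2(w=6) 0-4(w=2) 3-4(w=7)}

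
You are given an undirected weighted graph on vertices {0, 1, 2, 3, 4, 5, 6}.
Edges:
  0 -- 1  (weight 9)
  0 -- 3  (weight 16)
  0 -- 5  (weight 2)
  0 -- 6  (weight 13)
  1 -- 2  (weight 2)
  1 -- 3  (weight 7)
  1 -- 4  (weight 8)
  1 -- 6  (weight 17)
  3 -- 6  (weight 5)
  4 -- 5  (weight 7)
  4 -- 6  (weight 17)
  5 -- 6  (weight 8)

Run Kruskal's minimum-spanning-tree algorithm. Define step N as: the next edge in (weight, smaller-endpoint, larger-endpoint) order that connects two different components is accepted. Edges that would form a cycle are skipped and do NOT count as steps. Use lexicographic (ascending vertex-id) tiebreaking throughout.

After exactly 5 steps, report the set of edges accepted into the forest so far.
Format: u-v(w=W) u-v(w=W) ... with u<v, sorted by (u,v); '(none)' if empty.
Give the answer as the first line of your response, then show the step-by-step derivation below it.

0-5(w=2) 1-2(w=2) 1-3(w=7) 3-6(w=5) 4-5(w=7)

step 1: add edge 0-5 (w=2); MST = {0-5(w=2)}
step 2: add edge 1-2 (w=2); MST = {0-5(w=2) 1-2(w=2)}
step 3: add edge 3-6 (w=5); MST = {0-5(w=2) 1-2(w=2) 3-6(w=5)}
step 4: add edge 1-3 (w=7); MST = {0-5(w=2) 1-2(w=2) 1-3(w=7) 3-6(w=5)}
step 5: add edge 4-5 (w=7); MST = {0-5(w=2) 1-2(w=2) 1-3(w=7) 3-6(w=5) 4-5(w=7)}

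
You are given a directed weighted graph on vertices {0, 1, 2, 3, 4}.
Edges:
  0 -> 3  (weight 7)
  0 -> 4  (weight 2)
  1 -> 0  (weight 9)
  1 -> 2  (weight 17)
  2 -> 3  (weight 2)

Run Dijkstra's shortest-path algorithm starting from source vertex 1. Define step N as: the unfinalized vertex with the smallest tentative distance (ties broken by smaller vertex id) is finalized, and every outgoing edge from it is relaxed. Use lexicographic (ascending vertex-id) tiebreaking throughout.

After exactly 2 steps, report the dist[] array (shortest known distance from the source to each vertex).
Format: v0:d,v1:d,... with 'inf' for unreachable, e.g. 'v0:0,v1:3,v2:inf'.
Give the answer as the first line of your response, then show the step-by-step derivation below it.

v0:9,v1:0,v2:17,v3:16,v4:11

step 1: dist = v0:9,v1:0,v2:17,v3:inf,v4:inf
step 2: dist = v0:9,v1:0,v2:17,v3:16,v4:11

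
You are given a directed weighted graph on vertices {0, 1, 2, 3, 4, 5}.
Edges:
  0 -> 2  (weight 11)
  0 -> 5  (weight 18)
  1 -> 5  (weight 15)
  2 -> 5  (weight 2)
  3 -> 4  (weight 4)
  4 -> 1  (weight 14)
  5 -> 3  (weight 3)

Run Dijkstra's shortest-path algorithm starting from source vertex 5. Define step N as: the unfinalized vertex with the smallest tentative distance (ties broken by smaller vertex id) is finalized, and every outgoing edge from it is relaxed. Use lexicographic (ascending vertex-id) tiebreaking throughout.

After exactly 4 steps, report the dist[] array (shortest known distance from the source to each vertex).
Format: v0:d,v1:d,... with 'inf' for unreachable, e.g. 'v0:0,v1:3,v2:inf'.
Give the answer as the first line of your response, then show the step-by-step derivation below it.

v0:inf,v1:21,v2:inf,v3:3,v4:7,v5:0

step 1: dist = v0:inf,v1:inf,v2:inf,v3:3,v4:inf,v5:0
step 2: dist = v0:inf,v1:inf,v2:inf,v3:3,v4:7,v5:0
step 3: dist = v0:inf,v1:21,v2:inf,v3:3,v4:7,v5:0
step 4: dist = v0:inf,v1:21,v2:inf,v3:3,v4:7,v5:0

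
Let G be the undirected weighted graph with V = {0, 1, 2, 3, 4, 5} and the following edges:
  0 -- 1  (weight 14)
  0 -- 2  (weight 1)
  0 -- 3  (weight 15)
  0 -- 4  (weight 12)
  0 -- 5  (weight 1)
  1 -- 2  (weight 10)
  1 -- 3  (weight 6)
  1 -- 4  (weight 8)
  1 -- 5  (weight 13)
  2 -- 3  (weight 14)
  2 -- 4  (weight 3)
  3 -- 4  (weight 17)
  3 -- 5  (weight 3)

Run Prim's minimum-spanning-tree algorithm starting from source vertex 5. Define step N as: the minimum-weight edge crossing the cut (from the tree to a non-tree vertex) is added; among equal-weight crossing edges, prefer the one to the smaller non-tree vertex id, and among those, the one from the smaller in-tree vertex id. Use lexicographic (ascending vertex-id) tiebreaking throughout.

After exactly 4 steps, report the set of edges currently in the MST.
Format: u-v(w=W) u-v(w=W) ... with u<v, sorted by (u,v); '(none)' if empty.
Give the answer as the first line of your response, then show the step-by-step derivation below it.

0-2(w=1) 0-5(w=1) 2-4(w=3) 3-5(w=3)

step 1: add edge 0-5 (w=1); MST = {0-5(w=1)}
step 2: add edge 0-2 (w=1); MST = {0-2(w=1) 0-5(w=1)}
step 3: add edge 3-5 (w=3); MST = {0-2(w=1) 0-5(w=1) 3-5(w=3)}
step 4: add edge 2-4 (w=3); MST = {0-2(w=1) 0-5(w=1) 2-4(w=3) 3-5(w=3)}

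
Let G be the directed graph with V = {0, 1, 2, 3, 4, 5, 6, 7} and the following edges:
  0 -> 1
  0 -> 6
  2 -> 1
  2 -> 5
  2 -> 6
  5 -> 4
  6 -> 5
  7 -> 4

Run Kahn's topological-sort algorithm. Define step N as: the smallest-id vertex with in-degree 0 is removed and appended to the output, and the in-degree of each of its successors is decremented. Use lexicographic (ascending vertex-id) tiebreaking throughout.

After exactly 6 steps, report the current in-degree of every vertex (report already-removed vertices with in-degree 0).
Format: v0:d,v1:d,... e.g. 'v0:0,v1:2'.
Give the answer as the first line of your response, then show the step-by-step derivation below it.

v0:0,v1:0,v2:0,v3:0,v4:1,v5:0,v6:0,v7:0

step 1: output 0; order=[0]; indeg=(0,1,0,0,2,2,1,0)
step 2: output 2; order=[0,2]; indeg=(0,0,0,0,2,1,0,0)
step 3: output 1; order=[0,2,1]; indeg=(0,0,0,0,2,1,0,0)
step 4: output 3; order=[0,2,1,3]; indeg=(0,0,0,0,2,1,0,0)
step 5: output 6; order=[0,2,1,3,6]; indeg=(0,0,0,0,2,0,0,0)
step 6: output 5; order=[0,2,1,3,6,5]; indeg=(0,0,0,0,1,0,0,0)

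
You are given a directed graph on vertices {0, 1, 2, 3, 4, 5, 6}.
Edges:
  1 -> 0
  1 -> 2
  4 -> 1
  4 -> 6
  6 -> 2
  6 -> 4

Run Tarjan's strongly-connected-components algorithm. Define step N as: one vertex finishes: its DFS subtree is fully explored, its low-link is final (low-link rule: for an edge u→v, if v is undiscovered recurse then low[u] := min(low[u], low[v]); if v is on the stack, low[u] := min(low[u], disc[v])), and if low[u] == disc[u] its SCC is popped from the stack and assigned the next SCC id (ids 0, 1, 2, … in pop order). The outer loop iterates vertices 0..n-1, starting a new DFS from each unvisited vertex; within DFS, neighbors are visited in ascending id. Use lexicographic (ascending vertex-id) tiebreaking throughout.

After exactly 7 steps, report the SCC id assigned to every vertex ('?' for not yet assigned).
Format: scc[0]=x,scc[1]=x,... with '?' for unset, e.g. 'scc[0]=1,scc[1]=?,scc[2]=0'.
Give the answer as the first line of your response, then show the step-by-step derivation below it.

scc[0]=0,scc[1]=2,scc[2]=1,scc[3]=3,scc[4]=4,scc[5]=5,scc[6]=4

step 1: low=(low[0]=0,low[1]=?,low[2]=?,low[3]=?,low[4]=?,low[5]=?,low[6]=?); scc=(scc[0]=0,scc[1]=?,scc[2]=?,scc[3]=?,scc[4]=?,scc[5]=?,scc[6]=?)
step 2: low=(low[0]=0,low[1]=1,low[2]=2,low[3]=?,low[4]=?,low[5]=?,low[6]=?); scc=(scc[0]=0,scc[1]=?,scc[2]=1,scc[3]=?,scc[4]=?,scc[5]=?,scc[6]=?)
step 3: low=(low[0]=0,low[1]=1,low[2]=2,low[3]=?,low[4]=?,low[5]=?,low[6]=?); scc=(scc[0]=0,scc[1]=2,scc[2]=1,scc[3]=?,scc[4]=?,scc[5]=?,scc[6]=?)
step 4: low=(low[0]=0,low[1]=1,low[2]=2,low[3]=3,low[4]=?,low[5]=?,low[6]=?); scc=(scc[0]=0,scc[1]=2,scc[2]=1,scc[3]=3,scc[4]=?,scc[5]=?,scc[6]=?)
step 5: low=(low[0]=0,low[1]=1,low[2]=2,low[3]=3,low[4]=4,low[5]=?,low[6]=4); scc=(scc[0]=0,scc[1]=2,scc[2]=1,scc[3]=3,scc[4]=?,scc[5]=?,scc[6]=?)
step 6: low=(low[0]=0,low[1]=1,low[2]=2,low[3]=3,low[4]=4,low[5]=?,low[6]=4); scc=(scc[0]=0,scc[1]=2,scc[2]=1,scc[3]=3,scc[4]=4,scc[5]=?,scc[6]=4)
step 7: low=(low[0]=0,low[1]=1,low[2]=2,low[3]=3,low[4]=4,low[5]=6,low[6]=4); scc=(scc[0]=0,scc[1]=2,scc[2]=1,scc[3]=3,scc[4]=4,scc[5]=5,scc[6]=4)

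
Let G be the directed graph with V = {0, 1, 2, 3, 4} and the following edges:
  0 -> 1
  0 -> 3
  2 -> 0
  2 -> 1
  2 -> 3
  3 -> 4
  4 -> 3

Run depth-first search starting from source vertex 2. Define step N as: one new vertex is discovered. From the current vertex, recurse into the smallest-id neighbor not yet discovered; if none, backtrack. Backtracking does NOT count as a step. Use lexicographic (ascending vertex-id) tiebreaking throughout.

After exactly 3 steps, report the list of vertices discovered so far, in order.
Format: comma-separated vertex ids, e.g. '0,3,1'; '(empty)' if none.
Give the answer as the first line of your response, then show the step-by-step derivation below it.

2,0,1

step 1: discover 2; path=2; order=2
step 2: discover 0; path=2>0; order=2,0
step 3: discover 1; path=2>0>1; order=2,0,1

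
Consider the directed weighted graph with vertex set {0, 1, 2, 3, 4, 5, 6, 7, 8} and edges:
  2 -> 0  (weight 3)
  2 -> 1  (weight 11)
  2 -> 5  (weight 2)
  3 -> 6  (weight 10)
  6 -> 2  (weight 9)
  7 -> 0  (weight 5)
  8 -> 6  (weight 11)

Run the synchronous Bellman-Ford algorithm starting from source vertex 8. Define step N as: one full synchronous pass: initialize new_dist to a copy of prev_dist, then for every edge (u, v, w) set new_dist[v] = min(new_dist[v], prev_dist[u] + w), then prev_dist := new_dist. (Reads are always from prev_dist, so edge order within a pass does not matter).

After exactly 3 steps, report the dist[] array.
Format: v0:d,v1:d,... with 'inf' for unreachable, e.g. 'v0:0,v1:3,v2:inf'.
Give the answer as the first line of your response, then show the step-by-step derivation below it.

v0:23,v1:31,v2:20,v3:inf,v4:inf,v5:22,v6:11,v7:inf,v8:0

step 1: dist = v0:inf,v1:inf,v2:inf,v3:inf,v4:inf,v5:inf,v6:11,v7:inf,v8:0
step 2: dist = v0:inf,v1:inf,v2:20,v3:inf,v4:inf,v5:inf,v6:11,v7:inf,v8:0
step 3: dist = v0:23,v1:31,v2:20,v3:inf,v4:inf,v5:22,v6:11,v7:inf,v8:0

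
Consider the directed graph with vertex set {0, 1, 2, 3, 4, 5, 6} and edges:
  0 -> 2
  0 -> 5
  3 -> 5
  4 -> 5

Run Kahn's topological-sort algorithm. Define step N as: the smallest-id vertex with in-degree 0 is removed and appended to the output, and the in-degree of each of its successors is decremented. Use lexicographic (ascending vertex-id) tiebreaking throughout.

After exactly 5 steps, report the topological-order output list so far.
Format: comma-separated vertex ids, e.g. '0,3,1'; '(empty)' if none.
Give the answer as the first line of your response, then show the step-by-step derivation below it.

0,1,2,3,4

step 1: output 0; order=[0]; indeg=(0,0,0,0,0,2,0)
step 2: output 1; order=[0,1]; indeg=(0,0,0,0,0,2,0)
step 3: output 2; order=[0,1,2]; indeg=(0,0,0,0,0,2,0)
step 4: output 3; order=[0,1,2,3]; indeg=(0,0,0,0,0,1,0)
step 5: output 4; order=[0,1,2,3,4]; indeg=(0,0,0,0,0,0,0)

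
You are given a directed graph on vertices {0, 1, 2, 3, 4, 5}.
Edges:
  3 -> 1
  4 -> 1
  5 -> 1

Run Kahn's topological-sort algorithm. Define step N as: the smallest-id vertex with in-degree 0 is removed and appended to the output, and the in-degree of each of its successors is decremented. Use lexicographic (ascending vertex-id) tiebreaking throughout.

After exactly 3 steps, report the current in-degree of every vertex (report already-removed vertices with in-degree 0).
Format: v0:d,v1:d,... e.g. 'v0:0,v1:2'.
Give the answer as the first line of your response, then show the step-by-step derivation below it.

v0:0,v1:2,v2:0,v3:0,v4:0,v5:0

step 1: output 0; order=[0]; indeg=(0,3,0,0,0,0)
step 2: output 2; order=[0,2]; indeg=(0,3,0,0,0,0)
step 3: output 3; order=[0,2,3]; indeg=(0,2,0,0,0,0)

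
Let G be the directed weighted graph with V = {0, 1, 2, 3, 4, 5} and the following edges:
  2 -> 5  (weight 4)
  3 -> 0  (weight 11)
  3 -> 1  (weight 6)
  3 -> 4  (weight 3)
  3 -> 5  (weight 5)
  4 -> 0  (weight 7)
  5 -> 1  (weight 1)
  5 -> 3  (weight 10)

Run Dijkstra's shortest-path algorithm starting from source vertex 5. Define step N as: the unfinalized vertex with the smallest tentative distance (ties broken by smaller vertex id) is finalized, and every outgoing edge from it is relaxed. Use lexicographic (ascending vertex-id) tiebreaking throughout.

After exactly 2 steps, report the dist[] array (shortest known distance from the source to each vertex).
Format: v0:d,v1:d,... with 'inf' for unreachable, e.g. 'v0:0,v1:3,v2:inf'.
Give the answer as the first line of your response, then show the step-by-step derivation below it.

v0:inf,v1:1,v2:inf,v3:10,v4:inf,v5:0

step 1: dist = v0:inf,v1:1,v2:inf,v3:10,v4:inf,v5:0
step 2: dist = v0:inf,v1:1,v2:inf,v3:10,v4:inf,v5:0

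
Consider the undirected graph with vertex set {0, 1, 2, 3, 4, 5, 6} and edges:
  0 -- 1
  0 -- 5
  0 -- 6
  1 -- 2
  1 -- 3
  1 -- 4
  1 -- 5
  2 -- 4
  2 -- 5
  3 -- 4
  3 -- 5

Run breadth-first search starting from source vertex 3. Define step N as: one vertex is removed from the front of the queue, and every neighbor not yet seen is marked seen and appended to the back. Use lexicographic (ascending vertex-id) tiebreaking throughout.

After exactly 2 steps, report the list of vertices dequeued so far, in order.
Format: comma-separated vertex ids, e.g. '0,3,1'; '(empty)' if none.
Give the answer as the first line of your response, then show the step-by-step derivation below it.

3,1

step 1: dequeue 3; queue=[1,4,5]; order=3
step 2: dequeue 1; queue=[4,5,0,2]; order=3,1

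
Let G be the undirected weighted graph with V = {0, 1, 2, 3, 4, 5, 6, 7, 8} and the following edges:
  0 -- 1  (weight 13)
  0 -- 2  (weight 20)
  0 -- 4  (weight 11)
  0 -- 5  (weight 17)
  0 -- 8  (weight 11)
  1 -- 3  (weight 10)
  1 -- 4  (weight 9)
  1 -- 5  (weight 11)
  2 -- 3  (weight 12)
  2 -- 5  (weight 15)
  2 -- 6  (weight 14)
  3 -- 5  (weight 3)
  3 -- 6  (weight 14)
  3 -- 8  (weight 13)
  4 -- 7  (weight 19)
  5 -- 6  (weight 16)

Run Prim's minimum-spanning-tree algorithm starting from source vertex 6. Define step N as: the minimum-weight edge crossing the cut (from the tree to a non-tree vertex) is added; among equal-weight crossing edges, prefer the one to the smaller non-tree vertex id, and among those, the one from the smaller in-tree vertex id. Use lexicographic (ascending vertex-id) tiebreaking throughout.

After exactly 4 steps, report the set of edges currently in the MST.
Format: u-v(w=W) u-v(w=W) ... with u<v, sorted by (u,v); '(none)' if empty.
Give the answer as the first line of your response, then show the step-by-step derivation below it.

1-3(w=10) 2-3(w=12) 2-6(w=14) 3-5(w=3)

step 1: add edge 2-6 (w=14); MST = {2-6(w=14)}
step 2: add edge 2-3 (w=12); MST = {2-3(w=12) 2-6(w=14)}
step 3: add edge 3-5 (w=3); MST = {2-3(w=12) 2-6(w=14) 3-5(w=3)}
step 4: add edge 1-3 (w=10); MST = {1-3(w=10) 2-3(w=12) 2-6(w=14) 3-5(w=3)}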